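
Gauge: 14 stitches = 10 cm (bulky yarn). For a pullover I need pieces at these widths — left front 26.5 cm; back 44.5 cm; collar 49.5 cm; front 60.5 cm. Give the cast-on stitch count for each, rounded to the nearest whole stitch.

Rate = 14/10 = 1.4 sts per cm.
left front: 26.5 × 1.4 = 37.10 → 37.
back: 44.5 × 1.4 = 62.30 → 62.
collar: 49.5 × 1.4 = 69.30 → 69.
front: 60.5 × 1.4 = 84.70 → 85.

left front 37; back 62; collar 69; front 85.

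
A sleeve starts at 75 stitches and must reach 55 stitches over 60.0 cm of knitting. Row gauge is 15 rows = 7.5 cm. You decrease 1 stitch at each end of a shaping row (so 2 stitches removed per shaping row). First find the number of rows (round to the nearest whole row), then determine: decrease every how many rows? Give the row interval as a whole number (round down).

Decrease every 12th row.

Rows = 60.0 × 2 = 120.0 → 120 rows.
Stitches to remove: 20 → 10 shaping rows (at 2 st each).
120 / 10 = 12.00 → every 12 rows.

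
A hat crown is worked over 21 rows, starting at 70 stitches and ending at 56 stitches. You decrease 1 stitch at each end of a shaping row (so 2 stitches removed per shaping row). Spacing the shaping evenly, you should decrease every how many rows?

Decrease every 3rd row.

Stitches to remove: |56 − 70| = 14.
Shaping rows needed: 14 / 2 = 7.
21 rows / 7 = every 3 rows.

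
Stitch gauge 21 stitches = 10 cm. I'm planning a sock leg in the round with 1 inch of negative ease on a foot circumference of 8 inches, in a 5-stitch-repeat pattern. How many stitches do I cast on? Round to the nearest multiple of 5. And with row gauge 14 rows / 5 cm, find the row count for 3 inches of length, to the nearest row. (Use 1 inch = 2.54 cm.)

Cast on 35 stitches; work 21 rows.

Finished = 8 − 1 = 7 inches.
7 inches × 2.54 = 17.78 cm.
21/10 = 2.1 sts per cm; 17.78 × 2.1 = 37.34 sts.
Nearest multiple of 5 → 35.
3 inches = 7.62 cm; × 2.8 = 21.34 → 21 rows.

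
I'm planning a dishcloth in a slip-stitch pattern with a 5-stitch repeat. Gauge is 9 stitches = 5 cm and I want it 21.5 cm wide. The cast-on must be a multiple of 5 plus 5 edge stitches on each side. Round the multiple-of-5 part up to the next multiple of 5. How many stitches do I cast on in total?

9 / 5 = 1.8 sts per cm.
21.5 × 1.8 = 38.70 sts.
Less 10 edge sts → 28.70 for the repeat.
Next multiple of 5: 30.
Add back 10 edge sts → 40.

40 stitches.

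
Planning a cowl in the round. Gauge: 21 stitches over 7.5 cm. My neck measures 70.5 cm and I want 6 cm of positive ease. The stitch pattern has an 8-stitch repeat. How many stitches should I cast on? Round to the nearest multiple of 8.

Cast on 216 stitches.

Finished = 70.5 + 6 = 76.5 cm.
21 / 7.5 = 2.8 sts/cm.
76.5 × 2.8 = 214.20 sts.
Nearest multiple of 8: 216.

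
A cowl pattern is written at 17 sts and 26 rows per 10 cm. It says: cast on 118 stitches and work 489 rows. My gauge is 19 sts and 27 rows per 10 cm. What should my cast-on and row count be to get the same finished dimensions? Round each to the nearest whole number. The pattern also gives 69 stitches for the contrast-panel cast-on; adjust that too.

Cast on 132 stitches; work 508 rows; contrast-panel cast-on 77 stitches.

Stitches: 118 × 19/17 = 131.88 → 132.
Rows: 489 × 27/26 = 507.81 → 508.
contrast-panel cast-on: 69 × 19/17 = 77.12 → 77.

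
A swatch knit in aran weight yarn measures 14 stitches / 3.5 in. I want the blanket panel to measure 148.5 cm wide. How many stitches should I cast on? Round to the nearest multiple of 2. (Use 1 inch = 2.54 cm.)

148.5 cm = 58.46 in.
14 stitches / 3.5 in = 4 stitches per inch.
58.46 × 4 = 233.86 stitches.
Round to nearest multiple of 2 → 234.

CO 234 sts.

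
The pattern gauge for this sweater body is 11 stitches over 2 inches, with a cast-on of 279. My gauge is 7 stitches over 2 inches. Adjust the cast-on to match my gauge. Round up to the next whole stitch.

178 stitches.

Scale factor = 7 / 11 = 0.636.
279 × 7 / 11 = 177.55 sts.
→ 178 sts.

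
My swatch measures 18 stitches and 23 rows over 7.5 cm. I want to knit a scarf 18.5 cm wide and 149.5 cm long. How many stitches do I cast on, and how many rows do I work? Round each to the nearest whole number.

Stitch gauge = 18/7.5 = 2.4 sts/cm; 18.5 × 2.4 = 44.40 → 44 sts.
Row gauge = 23/7.5 = 3.067 rows/cm; 149.5 × 3.067 = 458.47 → 458 rows.

Cast on 44 stitches and work 458 rows.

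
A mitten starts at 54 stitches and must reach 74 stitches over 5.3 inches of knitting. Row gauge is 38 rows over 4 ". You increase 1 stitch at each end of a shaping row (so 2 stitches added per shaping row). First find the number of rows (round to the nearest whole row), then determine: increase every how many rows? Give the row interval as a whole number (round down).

Increase every 5th row.

Rows = 5.3 × 9.5 = 50.4 → 50 rows.
Stitches to add: 20 → 10 shaping rows (at 2 st each).
50 / 10 = 5.00 → every 5 rows.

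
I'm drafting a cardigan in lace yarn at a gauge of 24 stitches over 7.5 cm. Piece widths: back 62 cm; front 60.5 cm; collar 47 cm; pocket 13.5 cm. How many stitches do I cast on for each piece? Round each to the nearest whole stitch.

back 198; front 194; collar 150; pocket 43.

Rate = 24/7.5 = 3.2 sts per cm.
back: 62 × 3.2 = 198.40 → 198.
front: 60.5 × 3.2 = 193.60 → 194.
collar: 47 × 3.2 = 150.40 → 150.
pocket: 13.5 × 3.2 = 43.20 → 43.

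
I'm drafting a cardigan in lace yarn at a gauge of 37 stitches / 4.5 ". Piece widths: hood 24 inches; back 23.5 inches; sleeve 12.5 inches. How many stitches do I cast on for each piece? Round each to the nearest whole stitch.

Rate = 37/4.5 = 8.222 sts per in.
hood: 24 × 8.222 = 197.33 → 197.
back: 23.5 × 8.222 = 193.22 → 193.
sleeve: 12.5 × 8.222 = 102.78 → 103.

hood 197; back 193; sleeve 103.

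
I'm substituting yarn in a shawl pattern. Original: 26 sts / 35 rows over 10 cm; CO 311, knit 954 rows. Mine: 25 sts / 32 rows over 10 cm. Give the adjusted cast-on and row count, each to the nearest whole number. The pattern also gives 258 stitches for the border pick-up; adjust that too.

Cast on 299 stitches; work 872 rows; border pick-up 248 stitches.

Stitches: 311 × 25/26 = 299.04 → 299.
Rows: 954 × 32/35 = 872.23 → 872.
border pick-up: 258 × 25/26 = 248.08 → 248.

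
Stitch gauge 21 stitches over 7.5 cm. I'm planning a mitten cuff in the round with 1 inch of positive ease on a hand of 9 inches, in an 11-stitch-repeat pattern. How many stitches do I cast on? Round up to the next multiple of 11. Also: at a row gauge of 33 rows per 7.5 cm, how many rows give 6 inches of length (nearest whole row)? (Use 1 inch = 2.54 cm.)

Cast on 77 stitches; work 67 rows.

Finished = 9 + 1 = 10 inches.
10 inches × 2.54 = 25.40 cm.
21/7.5 = 2.8 sts per cm; 25.40 × 2.8 = 71.12 sts.
Next multiple of 11 → 77.
6 inches = 15.24 cm; × 4.4 = 67.06 → 67 rows.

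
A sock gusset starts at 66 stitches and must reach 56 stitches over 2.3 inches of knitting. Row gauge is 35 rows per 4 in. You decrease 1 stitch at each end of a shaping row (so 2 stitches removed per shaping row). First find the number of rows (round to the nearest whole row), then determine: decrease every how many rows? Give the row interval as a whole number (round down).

Rows = 2.3 × 8.75 = 20.1 → 20 rows.
Stitches to remove: 10 → 5 shaping rows (at 2 st each).
20 / 5 = 4.00 → every 4 rows.

Decrease every 4th row.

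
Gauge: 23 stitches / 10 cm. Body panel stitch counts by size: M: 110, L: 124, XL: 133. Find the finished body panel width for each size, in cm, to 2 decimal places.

M 47.83 cm; L 53.91 cm; XL 57.83 cm.

23/10 = 2.3 sts per cm.
M: 110 / 2.3 = 47.826 → 47.83 cm.
L: 124 / 2.3 = 53.913 → 53.91 cm.
XL: 133 / 2.3 = 57.826 → 57.83 cm.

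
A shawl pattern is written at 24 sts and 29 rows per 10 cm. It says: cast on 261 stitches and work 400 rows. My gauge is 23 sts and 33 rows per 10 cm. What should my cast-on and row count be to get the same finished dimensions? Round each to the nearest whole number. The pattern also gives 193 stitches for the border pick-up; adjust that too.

Stitches: 261 × 23/24 = 250.12 → 250.
Rows: 400 × 33/29 = 455.17 → 455.
border pick-up: 193 × 23/24 = 184.96 → 185.

Cast on 250 stitches; work 455 rows; border pick-up 185 stitches.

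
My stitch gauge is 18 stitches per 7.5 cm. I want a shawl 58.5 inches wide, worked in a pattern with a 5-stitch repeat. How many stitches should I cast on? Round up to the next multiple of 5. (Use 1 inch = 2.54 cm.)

360 stitches.

58.5 in = 58.5 × 2.54 = 148.59 cm.
18 / 7.5 = 2.4 sts/cm.
148.59 × 2.4 = 356.62 sts.
→ 360.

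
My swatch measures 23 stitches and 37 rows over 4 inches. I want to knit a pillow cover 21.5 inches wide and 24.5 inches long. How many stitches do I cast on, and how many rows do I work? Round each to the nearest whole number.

Stitch gauge = 23/4 = 5.75 sts/in; 21.5 × 5.75 = 123.62 → 124 sts.
Row gauge = 37/4 = 9.25 rows/in; 24.5 × 9.25 = 226.62 → 227 rows.

Cast on 124 stitches and work 227 rows.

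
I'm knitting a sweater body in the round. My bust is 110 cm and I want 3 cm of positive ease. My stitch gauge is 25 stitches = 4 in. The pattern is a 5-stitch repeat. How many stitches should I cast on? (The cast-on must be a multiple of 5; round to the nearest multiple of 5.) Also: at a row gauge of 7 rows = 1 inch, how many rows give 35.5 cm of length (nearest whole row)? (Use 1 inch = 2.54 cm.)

Finished = 110 + 3 = 113 cm.
113 cm × 1/2.54 = 44.49 inches.
25/4 = 6.25 sts per in; 44.49 × 6.25 = 278.05 sts.
Nearest multiple of 5 → 280.
35.5 cm = 13.98 inches; × 7 = 97.83 → 98 rows.

Cast on 280 stitches; work 98 rows.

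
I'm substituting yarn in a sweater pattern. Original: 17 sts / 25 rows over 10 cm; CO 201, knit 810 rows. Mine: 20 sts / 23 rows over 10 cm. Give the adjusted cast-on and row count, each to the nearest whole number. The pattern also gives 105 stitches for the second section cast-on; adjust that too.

Stitches: 201 × 20/17 = 236.47 → 236.
Rows: 810 × 23/25 = 745.20 → 745.
second section cast-on: 105 × 20/17 = 123.53 → 124.

Cast on 236 stitches; work 745 rows; second section cast-on 124 stitches.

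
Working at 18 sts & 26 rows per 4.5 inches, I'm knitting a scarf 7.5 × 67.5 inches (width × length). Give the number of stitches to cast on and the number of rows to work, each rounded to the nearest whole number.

Cast on 30 stitches and work 390 rows.

Stitch gauge = 18/4.5 = 4 sts/in; 7.5 × 4 = 30.00 → 30 sts.
Row gauge = 26/4.5 = 5.778 rows/in; 67.5 × 5.778 = 390.00 → 390 rows.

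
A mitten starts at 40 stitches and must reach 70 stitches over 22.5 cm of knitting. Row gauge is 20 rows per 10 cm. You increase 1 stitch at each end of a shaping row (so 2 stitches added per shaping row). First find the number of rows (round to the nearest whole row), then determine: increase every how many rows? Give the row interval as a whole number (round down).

Increase every 3rd row.

Rows = 22.5 × 2 = 45.0 → 45 rows.
Stitches to add: 30 → 15 shaping rows (at 2 st each).
45 / 15 = 3.00 → every 3 rows.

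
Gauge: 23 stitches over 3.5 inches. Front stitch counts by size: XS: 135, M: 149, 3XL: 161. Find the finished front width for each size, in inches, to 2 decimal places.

XS 20.54 inches; M 22.67 inches; 3XL 24.50 inches.

23/3.5 = 6.571 sts per in.
XS: 135 / 6.571 = 20.543 → 20.54 in.
M: 149 / 6.571 = 22.674 → 22.67 in.
3XL: 161 / 6.571 = 24.500 → 24.50 in.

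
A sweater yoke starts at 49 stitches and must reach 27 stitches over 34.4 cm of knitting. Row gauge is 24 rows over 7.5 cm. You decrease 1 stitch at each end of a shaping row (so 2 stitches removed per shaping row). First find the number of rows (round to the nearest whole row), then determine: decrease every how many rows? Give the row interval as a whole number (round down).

Decrease every 10th row.

Rows = 34.4 × 3.2 = 110.1 → 110 rows.
Stitches to remove: 22 → 11 shaping rows (at 2 st each).
110 / 11 = 10.00 → every 10 rows.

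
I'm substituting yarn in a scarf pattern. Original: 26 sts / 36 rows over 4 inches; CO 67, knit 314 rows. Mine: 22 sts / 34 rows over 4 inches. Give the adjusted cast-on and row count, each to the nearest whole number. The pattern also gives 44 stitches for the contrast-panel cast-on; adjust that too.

Stitches: 67 × 22/26 = 56.69 → 57.
Rows: 314 × 34/36 = 296.56 → 297.
contrast-panel cast-on: 44 × 22/26 = 37.23 → 37.

Cast on 57 stitches; work 297 rows; contrast-panel cast-on 37 stitches.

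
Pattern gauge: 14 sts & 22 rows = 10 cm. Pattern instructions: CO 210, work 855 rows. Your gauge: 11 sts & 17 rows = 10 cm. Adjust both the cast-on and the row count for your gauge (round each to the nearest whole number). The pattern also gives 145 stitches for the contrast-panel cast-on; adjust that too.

Stitches: 210 × 11/14 = 165.00 → 165.
Rows: 855 × 17/22 = 660.68 → 661.
contrast-panel cast-on: 145 × 11/14 = 113.93 → 114.

Cast on 165 stitches; work 661 rows; contrast-panel cast-on 114 stitches.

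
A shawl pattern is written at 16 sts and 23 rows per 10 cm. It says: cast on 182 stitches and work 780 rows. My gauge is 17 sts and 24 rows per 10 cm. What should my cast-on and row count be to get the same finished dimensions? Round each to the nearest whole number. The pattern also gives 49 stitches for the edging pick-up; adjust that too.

Stitches: 182 × 17/16 = 193.38 → 193.
Rows: 780 × 24/23 = 813.91 → 814.
edging pick-up: 49 × 17/16 = 52.06 → 52.

Cast on 193 stitches; work 814 rows; edging pick-up 52 stitches.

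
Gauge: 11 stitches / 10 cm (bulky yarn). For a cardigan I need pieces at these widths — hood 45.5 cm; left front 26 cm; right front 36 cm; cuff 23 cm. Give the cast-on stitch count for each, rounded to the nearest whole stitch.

hood 50; left front 29; right front 40; cuff 25.

Rate = 11/10 = 1.1 sts per cm.
hood: 45.5 × 1.1 = 50.05 → 50.
left front: 26 × 1.1 = 28.60 → 29.
right front: 36 × 1.1 = 39.60 → 40.
cuff: 23 × 1.1 = 25.30 → 25.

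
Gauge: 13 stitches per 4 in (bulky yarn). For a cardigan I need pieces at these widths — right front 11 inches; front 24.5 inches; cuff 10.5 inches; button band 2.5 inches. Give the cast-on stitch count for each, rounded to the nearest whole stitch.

right front 36; front 80; cuff 34; button band 8.

Rate = 13/4 = 3.25 sts per in.
right front: 11 × 3.25 = 35.75 → 36.
front: 24.5 × 3.25 = 79.62 → 80.
cuff: 10.5 × 3.25 = 34.12 → 34.
button band: 2.5 × 3.25 = 8.12 → 8.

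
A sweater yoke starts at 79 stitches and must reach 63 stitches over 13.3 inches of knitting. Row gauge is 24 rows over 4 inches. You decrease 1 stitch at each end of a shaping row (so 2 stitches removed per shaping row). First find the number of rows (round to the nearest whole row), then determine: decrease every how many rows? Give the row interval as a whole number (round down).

Rows = 13.3 × 6 = 79.8 → 80 rows.
Stitches to remove: 16 → 8 shaping rows (at 2 st each).
80 / 8 = 10.00 → every 10 rows.

Decrease every 10th row.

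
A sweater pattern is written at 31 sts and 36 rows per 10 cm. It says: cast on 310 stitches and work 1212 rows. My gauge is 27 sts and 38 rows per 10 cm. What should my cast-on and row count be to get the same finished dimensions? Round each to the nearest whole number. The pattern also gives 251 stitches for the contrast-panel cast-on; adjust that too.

Cast on 270 stitches; work 1279 rows; contrast-panel cast-on 219 stitches.

Stitches: 310 × 27/31 = 270.00 → 270.
Rows: 1212 × 38/36 = 1279.33 → 1279.
contrast-panel cast-on: 251 × 27/31 = 218.61 → 219.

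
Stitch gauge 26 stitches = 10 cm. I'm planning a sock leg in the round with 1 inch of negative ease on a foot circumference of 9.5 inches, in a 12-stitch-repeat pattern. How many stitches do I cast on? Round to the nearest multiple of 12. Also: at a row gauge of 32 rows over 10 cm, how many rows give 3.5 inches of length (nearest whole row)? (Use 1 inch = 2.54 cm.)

Finished = 9.5 − 1 = 8.5 inches.
8.5 inches × 2.54 = 21.59 cm.
26/10 = 2.6 sts per cm; 21.59 × 2.6 = 56.13 sts.
Nearest multiple of 12 → 60.
3.5 inches = 8.89 cm; × 3.2 = 28.45 → 28 rows.

Cast on 60 stitches; work 28 rows.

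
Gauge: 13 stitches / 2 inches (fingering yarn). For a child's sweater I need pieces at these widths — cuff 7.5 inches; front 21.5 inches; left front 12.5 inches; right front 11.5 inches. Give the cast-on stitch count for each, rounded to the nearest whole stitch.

cuff 49; front 140; left front 81; right front 75.

Rate = 13/2 = 6.5 sts per in.
cuff: 7.5 × 6.5 = 48.75 → 49.
front: 21.5 × 6.5 = 139.75 → 140.
left front: 12.5 × 6.5 = 81.25 → 81.
right front: 11.5 × 6.5 = 74.75 → 75.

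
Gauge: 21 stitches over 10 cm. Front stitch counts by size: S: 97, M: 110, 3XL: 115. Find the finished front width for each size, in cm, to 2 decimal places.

S 46.19 cm; M 52.38 cm; 3XL 54.76 cm.

21/10 = 2.1 sts per cm.
S: 97 / 2.1 = 46.190 → 46.19 cm.
M: 110 / 2.1 = 52.381 → 52.38 cm.
3XL: 115 / 2.1 = 54.762 → 54.76 cm.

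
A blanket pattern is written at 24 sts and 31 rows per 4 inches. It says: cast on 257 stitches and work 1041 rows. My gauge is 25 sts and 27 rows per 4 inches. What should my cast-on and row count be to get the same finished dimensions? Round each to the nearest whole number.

Stitches: 257 × 25/24 = 267.71 → 268.
Rows: 1041 × 27/31 = 906.68 → 907.

Cast on 268 stitches; work 907 rows.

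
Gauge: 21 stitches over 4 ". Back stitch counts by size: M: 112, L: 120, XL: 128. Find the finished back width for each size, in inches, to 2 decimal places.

21/4 = 5.25 sts per in.
M: 112 / 5.25 = 21.333 → 21.33 in.
L: 120 / 5.25 = 22.857 → 22.86 in.
XL: 128 / 5.25 = 24.381 → 24.38 in.

M 21.33 inches; L 22.86 inches; XL 24.38 inches.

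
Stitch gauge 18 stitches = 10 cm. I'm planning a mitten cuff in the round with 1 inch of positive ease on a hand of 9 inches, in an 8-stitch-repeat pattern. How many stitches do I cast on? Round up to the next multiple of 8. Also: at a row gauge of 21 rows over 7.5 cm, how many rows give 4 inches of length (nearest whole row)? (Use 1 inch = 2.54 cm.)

Cast on 48 stitches; work 28 rows.

Finished = 9 + 1 = 10 inches.
10 inches × 2.54 = 25.40 cm.
18/10 = 1.8 sts per cm; 25.40 × 1.8 = 45.72 sts.
Next multiple of 8 → 48.
4 inches = 10.16 cm; × 2.8 = 28.45 → 28 rows.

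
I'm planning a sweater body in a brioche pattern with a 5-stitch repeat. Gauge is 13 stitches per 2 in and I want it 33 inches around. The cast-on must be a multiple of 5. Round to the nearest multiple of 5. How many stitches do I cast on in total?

13 / 2 = 6.5 sts per inch.
33 × 6.5 = 214.50 sts.
Nearest multiple of 5: 215.

Cast on 215 stitches.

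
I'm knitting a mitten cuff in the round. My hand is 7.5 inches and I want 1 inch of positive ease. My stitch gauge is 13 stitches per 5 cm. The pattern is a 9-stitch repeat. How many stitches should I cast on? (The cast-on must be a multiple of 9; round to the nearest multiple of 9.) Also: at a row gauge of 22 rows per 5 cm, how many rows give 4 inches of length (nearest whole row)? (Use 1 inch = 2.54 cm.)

Finished = 7.5 + 1 = 8.5 inches.
8.5 inches × 2.54 = 21.59 cm.
13/5 = 2.6 sts per cm; 21.59 × 2.6 = 56.13 sts.
Nearest multiple of 9 → 54.
4 inches = 10.16 cm; × 4.4 = 44.70 → 45 rows.

Cast on 54 stitches; work 45 rows.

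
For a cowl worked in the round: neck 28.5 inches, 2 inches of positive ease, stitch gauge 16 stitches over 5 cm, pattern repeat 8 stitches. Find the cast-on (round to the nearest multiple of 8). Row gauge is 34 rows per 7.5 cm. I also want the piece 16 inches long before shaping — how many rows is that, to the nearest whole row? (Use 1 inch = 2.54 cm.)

Finished = 28.5 + 2 = 30.5 inches.
30.5 inches × 2.54 = 77.47 cm.
16/5 = 3.2 sts per cm; 77.47 × 3.2 = 247.90 sts.
Nearest multiple of 8 → 248.
16 inches = 40.64 cm; × 4.533 = 184.23 → 184 rows.

Cast on 248 stitches; work 184 rows.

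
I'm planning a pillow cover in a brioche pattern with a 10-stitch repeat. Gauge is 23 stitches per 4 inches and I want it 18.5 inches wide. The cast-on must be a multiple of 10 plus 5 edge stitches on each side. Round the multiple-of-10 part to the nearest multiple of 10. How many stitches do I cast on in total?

110 stitches.

23 / 4 = 5.75 sts per inch.
18.5 × 5.75 = 106.38 sts.
Less 10 edge sts → 96.38 for the repeat.
Nearest multiple of 10: 100.
Add back 10 edge sts → 110.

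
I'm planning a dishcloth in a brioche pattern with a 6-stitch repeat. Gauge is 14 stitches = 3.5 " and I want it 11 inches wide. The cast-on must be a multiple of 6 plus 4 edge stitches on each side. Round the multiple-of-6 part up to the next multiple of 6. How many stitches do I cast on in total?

14 / 3.5 = 4 sts per inch.
11 × 4 = 44.00 sts.
Less 8 edge sts → 36.00 for the repeat.
Next multiple of 6: 36.
Add back 8 edge sts → 44.

CO 44 sts.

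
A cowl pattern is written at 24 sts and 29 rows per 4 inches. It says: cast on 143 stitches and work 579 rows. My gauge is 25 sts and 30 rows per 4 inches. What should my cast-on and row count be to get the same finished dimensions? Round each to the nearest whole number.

Stitches: 143 × 25/24 = 148.96 → 149.
Rows: 579 × 30/29 = 598.97 → 599.

Cast on 149 stitches; work 599 rows.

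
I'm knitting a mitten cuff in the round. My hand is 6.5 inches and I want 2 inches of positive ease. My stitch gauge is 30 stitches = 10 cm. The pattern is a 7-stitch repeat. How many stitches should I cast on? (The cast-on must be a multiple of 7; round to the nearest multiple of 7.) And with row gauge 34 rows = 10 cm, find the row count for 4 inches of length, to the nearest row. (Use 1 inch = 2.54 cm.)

Finished = 6.5 + 2 = 8.5 inches.
8.5 inches × 2.54 = 21.59 cm.
30/10 = 3 sts per cm; 21.59 × 3 = 64.77 sts.
Nearest multiple of 7 → 63.
4 inches = 10.16 cm; × 3.4 = 34.54 → 35 rows.

Cast on 63 stitches; work 35 rows.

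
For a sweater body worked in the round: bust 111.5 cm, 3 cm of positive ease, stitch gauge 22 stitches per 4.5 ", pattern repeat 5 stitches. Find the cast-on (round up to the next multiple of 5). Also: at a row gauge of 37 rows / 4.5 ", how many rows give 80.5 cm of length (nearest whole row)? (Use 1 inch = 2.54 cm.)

Cast on 225 stitches; work 261 rows.

Finished = 111.5 + 3 = 114.5 cm.
114.5 cm × 1/2.54 = 45.08 inches.
22/4.5 = 4.889 sts per in; 45.08 × 4.889 = 220.38 sts.
Next multiple of 5 → 225.
80.5 cm = 31.69 inches; × 8.222 = 260.59 → 261 rows.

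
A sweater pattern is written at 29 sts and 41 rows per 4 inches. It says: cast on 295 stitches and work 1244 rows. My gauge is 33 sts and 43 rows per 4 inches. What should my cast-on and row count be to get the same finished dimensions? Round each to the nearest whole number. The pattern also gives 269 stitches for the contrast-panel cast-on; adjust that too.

Stitches: 295 × 33/29 = 335.69 → 336.
Rows: 1244 × 43/41 = 1304.68 → 1305.
contrast-panel cast-on: 269 × 33/29 = 306.10 → 306.

Cast on 336 stitches; work 1305 rows; contrast-panel cast-on 306 stitches.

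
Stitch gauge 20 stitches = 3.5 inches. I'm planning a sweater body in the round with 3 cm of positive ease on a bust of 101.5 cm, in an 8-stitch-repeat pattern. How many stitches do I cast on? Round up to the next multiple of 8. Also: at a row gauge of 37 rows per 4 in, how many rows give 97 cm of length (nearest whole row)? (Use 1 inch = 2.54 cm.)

Cast on 240 stitches; work 353 rows.

Finished = 101.5 + 3 = 104.5 cm.
104.5 cm × 1/2.54 = 41.14 inches.
20/3.5 = 5.714 sts per in; 41.14 × 5.714 = 235.10 sts.
Next multiple of 8 → 240.
97 cm = 38.19 inches; × 9.25 = 353.25 → 353 rows.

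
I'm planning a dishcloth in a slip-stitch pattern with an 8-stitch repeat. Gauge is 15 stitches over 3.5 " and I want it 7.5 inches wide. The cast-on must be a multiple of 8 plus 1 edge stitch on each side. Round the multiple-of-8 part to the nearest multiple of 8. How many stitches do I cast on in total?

CO 34 sts.

15 / 3.5 = 4.286 sts per inch.
7.5 × 4.286 = 32.14 sts.
Less 2 edge sts → 30.14 for the repeat.
Nearest multiple of 8: 32.
Add back 2 edge sts → 34.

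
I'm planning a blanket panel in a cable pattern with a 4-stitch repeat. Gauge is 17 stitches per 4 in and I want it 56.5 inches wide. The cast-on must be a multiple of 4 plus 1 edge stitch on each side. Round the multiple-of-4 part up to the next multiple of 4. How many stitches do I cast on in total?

17 / 4 = 4.25 sts per inch.
56.5 × 4.25 = 240.12 sts.
Less 2 edge sts → 238.12 for the repeat.
Next multiple of 4: 240.
Add back 2 edge sts → 242.

CO 242 sts.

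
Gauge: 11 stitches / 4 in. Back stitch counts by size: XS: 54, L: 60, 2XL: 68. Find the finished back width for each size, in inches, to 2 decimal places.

XS 19.64 inches; L 21.82 inches; 2XL 24.73 inches.

11/4 = 2.75 sts per in.
XS: 54 / 2.75 = 19.636 → 19.64 in.
L: 60 / 2.75 = 21.818 → 21.82 in.
2XL: 68 / 2.75 = 24.727 → 24.73 in.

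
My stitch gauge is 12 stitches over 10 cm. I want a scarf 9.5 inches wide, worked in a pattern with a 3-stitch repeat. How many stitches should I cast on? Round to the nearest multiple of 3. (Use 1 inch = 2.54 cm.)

9.5 in = 9.5 × 2.54 = 24.13 cm.
12 / 10 = 1.2 sts/cm.
24.13 × 1.2 = 28.96 sts.
→ 30.

CO 30 sts.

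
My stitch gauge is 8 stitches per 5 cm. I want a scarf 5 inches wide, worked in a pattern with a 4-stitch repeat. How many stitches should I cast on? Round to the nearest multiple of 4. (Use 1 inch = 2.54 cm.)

CO 20 sts.

5 in = 5 × 2.54 = 12.70 cm.
8 / 5 = 1.6 sts/cm.
12.70 × 1.6 = 20.32 sts.
→ 20.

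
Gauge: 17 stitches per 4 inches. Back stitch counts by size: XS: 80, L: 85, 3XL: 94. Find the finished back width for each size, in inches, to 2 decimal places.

XS 18.82 inches; L 20.00 inches; 3XL 22.12 inches.

17/4 = 4.25 sts per in.
XS: 80 / 4.25 = 18.824 → 18.82 in.
L: 85 / 4.25 = 20.000 → 20.00 in.
3XL: 94 / 4.25 = 22.118 → 22.12 in.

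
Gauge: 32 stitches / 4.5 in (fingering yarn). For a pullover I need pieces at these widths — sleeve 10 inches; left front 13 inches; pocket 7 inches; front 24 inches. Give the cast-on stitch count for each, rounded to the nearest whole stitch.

sleeve 71; left front 92; pocket 50; front 171.

Rate = 32/4.5 = 7.111 sts per in.
sleeve: 10 × 7.111 = 71.11 → 71.
left front: 13 × 7.111 = 92.44 → 92.
pocket: 7 × 7.111 = 49.78 → 50.
front: 24 × 7.111 = 170.67 → 171.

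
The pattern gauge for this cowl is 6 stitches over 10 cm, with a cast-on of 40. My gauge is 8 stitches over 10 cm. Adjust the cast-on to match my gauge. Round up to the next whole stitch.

Scale factor = 8 / 6 = 1.333.
40 × 8 / 6 = 53.33 sts.
→ 54 sts.

CO 54 sts.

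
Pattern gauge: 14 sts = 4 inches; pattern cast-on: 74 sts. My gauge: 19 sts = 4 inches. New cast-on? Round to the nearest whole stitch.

Cast on 100 stitches.

Scale factor = 19 / 14 = 1.357.
74 × 19 / 14 = 100.43 sts.
→ 100 sts.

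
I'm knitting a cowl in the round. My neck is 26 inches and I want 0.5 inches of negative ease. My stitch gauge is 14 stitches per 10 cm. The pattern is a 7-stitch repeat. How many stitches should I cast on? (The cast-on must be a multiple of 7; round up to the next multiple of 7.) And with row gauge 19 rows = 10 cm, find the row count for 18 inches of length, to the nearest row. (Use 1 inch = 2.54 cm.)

Finished = 26 − 0.5 = 25.5 inches.
25.5 inches × 2.54 = 64.77 cm.
14/10 = 1.4 sts per cm; 64.77 × 1.4 = 90.68 sts.
Next multiple of 7 → 91.
18 inches = 45.72 cm; × 1.9 = 86.87 → 87 rows.

Cast on 91 stitches; work 87 rows.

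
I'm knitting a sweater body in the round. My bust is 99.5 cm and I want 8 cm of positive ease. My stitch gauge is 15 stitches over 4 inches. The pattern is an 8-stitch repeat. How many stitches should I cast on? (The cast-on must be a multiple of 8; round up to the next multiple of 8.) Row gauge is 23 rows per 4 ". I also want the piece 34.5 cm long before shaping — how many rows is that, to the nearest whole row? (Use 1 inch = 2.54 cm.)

Finished = 99.5 + 8 = 107.5 cm.
107.5 cm × 1/2.54 = 42.32 inches.
15/4 = 3.75 sts per in; 42.32 × 3.75 = 158.71 sts.
Next multiple of 8 → 160.
34.5 cm = 13.58 inches; × 5.75 = 78.10 → 78 rows.

Cast on 160 stitches; work 78 rows.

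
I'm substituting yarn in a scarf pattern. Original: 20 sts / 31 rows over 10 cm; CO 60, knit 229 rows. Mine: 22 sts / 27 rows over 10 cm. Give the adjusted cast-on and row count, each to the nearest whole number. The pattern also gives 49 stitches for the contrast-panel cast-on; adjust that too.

Cast on 66 stitches; work 199 rows; contrast-panel cast-on 54 stitches.

Stitches: 60 × 22/20 = 66.00 → 66.
Rows: 229 × 27/31 = 199.45 → 199.
contrast-panel cast-on: 49 × 22/20 = 53.90 → 54.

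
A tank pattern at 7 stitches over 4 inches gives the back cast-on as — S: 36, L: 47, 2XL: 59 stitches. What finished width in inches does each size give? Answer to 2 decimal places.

7/4 = 1.75 sts per in.
S: 36 / 1.75 = 20.571 → 20.57 in.
L: 47 / 1.75 = 26.857 → 26.86 in.
2XL: 59 / 1.75 = 33.714 → 33.71 in.

S 20.57 inches; L 26.86 inches; 2XL 33.71 inches.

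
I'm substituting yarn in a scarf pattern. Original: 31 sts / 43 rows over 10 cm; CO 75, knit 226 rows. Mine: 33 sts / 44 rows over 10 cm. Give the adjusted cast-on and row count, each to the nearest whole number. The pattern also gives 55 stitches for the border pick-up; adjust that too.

Stitches: 75 × 33/31 = 79.84 → 80.
Rows: 226 × 44/43 = 231.26 → 231.
border pick-up: 55 × 33/31 = 58.55 → 59.

Cast on 80 stitches; work 231 rows; border pick-up 59 stitches.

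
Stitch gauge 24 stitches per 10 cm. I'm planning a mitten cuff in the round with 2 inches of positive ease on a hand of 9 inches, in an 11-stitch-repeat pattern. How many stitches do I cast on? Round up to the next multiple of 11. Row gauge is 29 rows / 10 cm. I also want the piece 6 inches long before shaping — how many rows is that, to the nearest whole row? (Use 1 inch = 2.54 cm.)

Cast on 77 stitches; work 44 rows.

Finished = 9 + 2 = 11 inches.
11 inches × 2.54 = 27.94 cm.
24/10 = 2.4 sts per cm; 27.94 × 2.4 = 67.06 sts.
Next multiple of 11 → 77.
6 inches = 15.24 cm; × 2.9 = 44.20 → 44 rows.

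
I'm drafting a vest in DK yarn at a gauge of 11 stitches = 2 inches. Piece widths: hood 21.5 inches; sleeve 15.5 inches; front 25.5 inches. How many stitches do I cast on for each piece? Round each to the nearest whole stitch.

hood 118; sleeve 85; front 140.

Rate = 11/2 = 5.5 sts per in.
hood: 21.5 × 5.5 = 118.25 → 118.
sleeve: 15.5 × 5.5 = 85.25 → 85.
front: 25.5 × 5.5 = 140.25 → 140.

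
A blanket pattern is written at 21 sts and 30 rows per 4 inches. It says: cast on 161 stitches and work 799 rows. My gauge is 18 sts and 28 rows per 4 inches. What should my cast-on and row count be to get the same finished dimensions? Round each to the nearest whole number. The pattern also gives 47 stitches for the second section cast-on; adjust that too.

Stitches: 161 × 18/21 = 138.00 → 138.
Rows: 799 × 28/30 = 745.73 → 746.
second section cast-on: 47 × 18/21 = 40.29 → 40.

Cast on 138 stitches; work 746 rows; second section cast-on 40 stitches.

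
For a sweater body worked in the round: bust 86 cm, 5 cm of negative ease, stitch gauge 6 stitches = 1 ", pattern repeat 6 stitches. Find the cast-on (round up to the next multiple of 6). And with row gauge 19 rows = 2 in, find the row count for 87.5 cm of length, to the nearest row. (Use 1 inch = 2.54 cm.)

Finished = 86 − 5 = 81 cm.
81 cm × 1/2.54 = 31.89 inches.
6/1 = 6 sts per in; 31.89 × 6 = 191.34 sts.
Next multiple of 6 → 192.
87.5 cm = 34.45 inches; × 9.5 = 327.26 → 327 rows.

Cast on 192 stitches; work 327 rows.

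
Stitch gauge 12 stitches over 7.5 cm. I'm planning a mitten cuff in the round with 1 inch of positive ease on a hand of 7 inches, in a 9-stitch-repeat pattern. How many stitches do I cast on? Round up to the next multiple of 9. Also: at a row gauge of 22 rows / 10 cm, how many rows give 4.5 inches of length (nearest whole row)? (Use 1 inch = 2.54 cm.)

Finished = 7 + 1 = 8 inches.
8 inches × 2.54 = 20.32 cm.
12/7.5 = 1.6 sts per cm; 20.32 × 1.6 = 32.51 sts.
Next multiple of 9 → 36.
4.5 inches = 11.43 cm; × 2.2 = 25.15 → 25 rows.

Cast on 36 stitches; work 25 rows.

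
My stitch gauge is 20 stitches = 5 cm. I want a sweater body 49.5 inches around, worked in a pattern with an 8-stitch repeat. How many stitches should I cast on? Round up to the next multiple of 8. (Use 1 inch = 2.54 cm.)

49.5 in = 49.5 × 2.54 = 125.73 cm.
20 / 5 = 4 sts/cm.
125.73 × 4 = 502.92 sts.
→ 504.

504 stitches.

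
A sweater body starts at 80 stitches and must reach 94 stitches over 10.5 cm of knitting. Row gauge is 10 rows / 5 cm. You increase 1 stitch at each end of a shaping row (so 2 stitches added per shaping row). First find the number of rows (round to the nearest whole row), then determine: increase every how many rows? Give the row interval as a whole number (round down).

Rows = 10.5 × 2 = 21.0 → 21 rows.
Stitches to add: 14 → 7 shaping rows (at 2 st each).
21 / 7 = 3.00 → every 3 rows.

Increase every 3rd row.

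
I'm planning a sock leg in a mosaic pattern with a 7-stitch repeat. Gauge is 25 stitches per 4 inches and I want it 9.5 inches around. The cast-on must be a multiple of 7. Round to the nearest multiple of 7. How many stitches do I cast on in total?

25 / 4 = 6.25 sts per inch.
9.5 × 6.25 = 59.38 sts.
Nearest multiple of 7: 56.

56 stitches.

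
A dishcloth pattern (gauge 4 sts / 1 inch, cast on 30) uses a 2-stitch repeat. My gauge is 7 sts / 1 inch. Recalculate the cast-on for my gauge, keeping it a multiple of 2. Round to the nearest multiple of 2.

30 × 7 / 4 = 52.50.
Nearest multiple of 2: 52.

Cast on 52 stitches.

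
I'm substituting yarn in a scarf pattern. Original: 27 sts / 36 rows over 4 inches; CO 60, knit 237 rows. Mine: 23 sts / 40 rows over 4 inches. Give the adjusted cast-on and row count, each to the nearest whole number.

Stitches: 60 × 23/27 = 51.11 → 51.
Rows: 237 × 40/36 = 263.33 → 263.

Cast on 51 stitches; work 263 rows.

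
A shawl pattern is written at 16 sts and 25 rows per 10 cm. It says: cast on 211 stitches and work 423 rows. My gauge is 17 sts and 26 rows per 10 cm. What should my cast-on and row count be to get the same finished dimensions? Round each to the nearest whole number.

Stitches: 211 × 17/16 = 224.19 → 224.
Rows: 423 × 26/25 = 439.92 → 440.

Cast on 224 stitches; work 440 rows.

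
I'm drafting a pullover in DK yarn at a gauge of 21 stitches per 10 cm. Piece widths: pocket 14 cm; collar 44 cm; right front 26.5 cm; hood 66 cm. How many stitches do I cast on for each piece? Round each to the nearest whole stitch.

pocket 29; collar 92; right front 56; hood 139.

Rate = 21/10 = 2.1 sts per cm.
pocket: 14 × 2.1 = 29.40 → 29.
collar: 44 × 2.1 = 92.40 → 92.
right front: 26.5 × 2.1 = 55.65 → 56.
hood: 66 × 2.1 = 138.60 → 139.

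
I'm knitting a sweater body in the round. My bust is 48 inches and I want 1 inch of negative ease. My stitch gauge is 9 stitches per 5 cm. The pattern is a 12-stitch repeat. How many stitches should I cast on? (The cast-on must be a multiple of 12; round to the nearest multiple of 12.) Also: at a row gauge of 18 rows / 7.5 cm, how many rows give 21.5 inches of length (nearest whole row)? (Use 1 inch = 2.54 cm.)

Cast on 216 stitches; work 131 rows.

Finished = 48 − 1 = 47 inches.
47 inches × 2.54 = 119.38 cm.
9/5 = 1.8 sts per cm; 119.38 × 1.8 = 214.88 sts.
Nearest multiple of 12 → 216.
21.5 inches = 54.61 cm; × 2.4 = 131.06 → 131 rows.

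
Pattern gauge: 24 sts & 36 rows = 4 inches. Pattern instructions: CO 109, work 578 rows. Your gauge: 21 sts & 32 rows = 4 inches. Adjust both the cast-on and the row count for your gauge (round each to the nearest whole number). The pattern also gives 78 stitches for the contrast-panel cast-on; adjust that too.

Stitches: 109 × 21/24 = 95.38 → 95.
Rows: 578 × 32/36 = 513.78 → 514.
contrast-panel cast-on: 78 × 21/24 = 68.25 → 68.

Cast on 95 stitches; work 514 rows; contrast-panel cast-on 68 stitches.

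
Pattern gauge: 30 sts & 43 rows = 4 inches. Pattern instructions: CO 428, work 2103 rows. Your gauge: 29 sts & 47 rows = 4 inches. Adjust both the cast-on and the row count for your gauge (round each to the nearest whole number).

Cast on 414 stitches; work 2299 rows.

Stitches: 428 × 29/30 = 413.73 → 414.
Rows: 2103 × 47/43 = 2298.63 → 2299.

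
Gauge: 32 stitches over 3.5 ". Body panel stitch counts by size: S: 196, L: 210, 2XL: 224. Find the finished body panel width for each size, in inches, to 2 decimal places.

S 21.44 inches; L 22.97 inches; 2XL 24.50 inches.

32/3.5 = 9.143 sts per in.
S: 196 / 9.143 = 21.438 → 21.44 in.
L: 210 / 9.143 = 22.969 → 22.97 in.
2XL: 224 / 9.143 = 24.500 → 24.50 in.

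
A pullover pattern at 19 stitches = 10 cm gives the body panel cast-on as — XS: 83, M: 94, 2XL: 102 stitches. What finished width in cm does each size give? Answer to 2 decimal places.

XS 43.68 cm; M 49.47 cm; 2XL 53.68 cm.

19/10 = 1.9 sts per cm.
XS: 83 / 1.9 = 43.684 → 43.68 cm.
M: 94 / 1.9 = 49.474 → 49.47 cm.
2XL: 102 / 1.9 = 53.684 → 53.68 cm.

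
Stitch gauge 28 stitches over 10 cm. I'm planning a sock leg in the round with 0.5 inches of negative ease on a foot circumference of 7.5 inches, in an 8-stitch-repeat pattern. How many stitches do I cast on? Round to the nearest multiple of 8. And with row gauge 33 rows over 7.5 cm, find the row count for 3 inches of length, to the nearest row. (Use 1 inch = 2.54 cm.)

Cast on 48 stitches; work 34 rows.

Finished = 7.5 − 0.5 = 7 inches.
7 inches × 2.54 = 17.78 cm.
28/10 = 2.8 sts per cm; 17.78 × 2.8 = 49.78 sts.
Nearest multiple of 8 → 48.
3 inches = 7.62 cm; × 4.4 = 33.53 → 34 rows.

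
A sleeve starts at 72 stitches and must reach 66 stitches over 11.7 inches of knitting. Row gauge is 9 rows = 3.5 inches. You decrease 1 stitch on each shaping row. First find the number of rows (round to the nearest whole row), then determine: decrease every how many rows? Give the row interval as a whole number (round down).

Rows = 11.7 × 2.571 = 30.1 → 30 rows.
Stitches to remove: 6 → 6 shaping rows (at 1 st each).
30 / 6 = 5.00 → every 5 rows.

Decrease every 5th row.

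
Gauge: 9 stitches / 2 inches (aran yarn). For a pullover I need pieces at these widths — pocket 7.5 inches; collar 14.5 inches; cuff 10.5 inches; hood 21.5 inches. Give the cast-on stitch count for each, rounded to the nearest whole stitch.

pocket 34; collar 65; cuff 47; hood 97.

Rate = 9/2 = 4.5 sts per in.
pocket: 7.5 × 4.5 = 33.75 → 34.
collar: 14.5 × 4.5 = 65.25 → 65.
cuff: 10.5 × 4.5 = 47.25 → 47.
hood: 21.5 × 4.5 = 96.75 → 97.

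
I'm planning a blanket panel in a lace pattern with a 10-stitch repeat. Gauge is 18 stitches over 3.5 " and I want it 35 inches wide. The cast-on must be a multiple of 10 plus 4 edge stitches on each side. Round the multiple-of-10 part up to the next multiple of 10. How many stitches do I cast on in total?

Cast on 188 stitches.

18 / 3.5 = 5.143 sts per inch.
35 × 5.143 = 180.00 sts.
Less 8 edge sts → 172.00 for the repeat.
Next multiple of 10: 180.
Add back 8 edge sts → 188.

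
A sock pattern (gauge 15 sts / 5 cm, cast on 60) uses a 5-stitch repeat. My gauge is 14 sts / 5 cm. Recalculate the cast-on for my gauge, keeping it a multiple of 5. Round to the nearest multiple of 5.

60 × 14 / 15 = 56.00.
Nearest multiple of 5: 55.

Cast on 55 stitches.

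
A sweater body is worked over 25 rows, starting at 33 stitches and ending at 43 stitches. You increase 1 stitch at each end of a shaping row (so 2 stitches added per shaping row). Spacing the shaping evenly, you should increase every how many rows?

Stitches to add: |43 − 33| = 10.
Shaping rows needed: 10 / 2 = 5.
25 rows / 5 = every 5 rows.

Increase every 5th row.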